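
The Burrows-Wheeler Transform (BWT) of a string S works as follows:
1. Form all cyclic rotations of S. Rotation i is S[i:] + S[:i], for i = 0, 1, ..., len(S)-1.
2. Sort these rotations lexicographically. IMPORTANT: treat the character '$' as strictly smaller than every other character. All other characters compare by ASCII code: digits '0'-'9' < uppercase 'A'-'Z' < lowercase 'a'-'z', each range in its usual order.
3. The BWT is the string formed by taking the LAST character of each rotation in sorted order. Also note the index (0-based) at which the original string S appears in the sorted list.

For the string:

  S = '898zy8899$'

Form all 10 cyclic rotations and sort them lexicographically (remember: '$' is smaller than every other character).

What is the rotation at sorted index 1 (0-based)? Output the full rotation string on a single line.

All 10 rotations (rotation i = S[i:]+S[:i]):
  rot[0] = 898zy8899$
  rot[1] = 98zy8899$8
  rot[2] = 8zy8899$89
  rot[3] = zy8899$898
  rot[4] = y8899$898z
  rot[5] = 8899$898zy
  rot[6] = 899$898zy8
  rot[7] = 99$898zy88
  rot[8] = 9$898zy889
  rot[9] = $898zy8899
Sorted (with $ < everything):
  sorted[0] = $898zy8899
  sorted[1] = 8899$898zy
  sorted[2] = 898zy8899$
  sorted[3] = 899$898zy8
  sorted[4] = 8zy8899$89
  sorted[5] = 9$898zy889
  sorted[6] = 98zy8899$8
  sorted[7] = 99$898zy88
  sorted[8] = y8899$898z
  sorted[9] = zy8899$898
sorted[1] = 8899$898zy

Answer: 8899$898zy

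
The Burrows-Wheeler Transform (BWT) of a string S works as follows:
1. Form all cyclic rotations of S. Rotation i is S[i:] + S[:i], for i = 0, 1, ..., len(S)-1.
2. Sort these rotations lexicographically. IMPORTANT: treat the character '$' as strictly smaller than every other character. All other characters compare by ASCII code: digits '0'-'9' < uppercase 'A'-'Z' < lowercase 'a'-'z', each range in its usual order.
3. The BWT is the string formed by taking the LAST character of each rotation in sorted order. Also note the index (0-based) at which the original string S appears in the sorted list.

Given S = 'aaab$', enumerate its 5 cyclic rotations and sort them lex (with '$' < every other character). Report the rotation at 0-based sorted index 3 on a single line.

All 5 rotations (rotation i = S[i:]+S[:i]):
  rot[0] = aaab$
  rot[1] = aab$a
  rot[2] = ab$aa
  rot[3] = b$aaa
  rot[4] = $aaab
Sorted (with $ < everything):
  sorted[0] = $aaab
  sorted[1] = aaab$
  sorted[2] = aab$a
  sorted[3] = ab$aa
  sorted[4] = b$aaa
sorted[3] = ab$aa

Answer: ab$aa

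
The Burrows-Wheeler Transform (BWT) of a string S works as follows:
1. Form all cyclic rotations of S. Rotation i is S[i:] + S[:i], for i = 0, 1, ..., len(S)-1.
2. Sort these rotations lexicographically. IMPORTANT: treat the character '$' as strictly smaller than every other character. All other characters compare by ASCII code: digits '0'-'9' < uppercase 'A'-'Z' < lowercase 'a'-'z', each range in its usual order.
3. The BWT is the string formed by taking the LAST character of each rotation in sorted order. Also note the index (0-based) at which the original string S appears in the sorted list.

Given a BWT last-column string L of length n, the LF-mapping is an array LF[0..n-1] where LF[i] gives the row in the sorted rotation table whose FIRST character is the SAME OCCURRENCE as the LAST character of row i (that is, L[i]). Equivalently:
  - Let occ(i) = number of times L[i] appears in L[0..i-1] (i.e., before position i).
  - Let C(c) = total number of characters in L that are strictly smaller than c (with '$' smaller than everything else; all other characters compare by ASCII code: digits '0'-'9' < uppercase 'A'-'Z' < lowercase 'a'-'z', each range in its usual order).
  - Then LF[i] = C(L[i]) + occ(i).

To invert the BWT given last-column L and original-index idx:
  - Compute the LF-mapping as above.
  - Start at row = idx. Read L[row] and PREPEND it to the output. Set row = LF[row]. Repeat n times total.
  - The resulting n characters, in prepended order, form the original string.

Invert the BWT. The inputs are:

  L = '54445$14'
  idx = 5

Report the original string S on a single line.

Answer: 4544415$

Derivation:
LF mapping: 6 2 3 4 7 0 1 5
Walk LF starting at row 5, prepending L[row]:
  step 1: row=5, L[5]='$', prepend. Next row=LF[5]=0
  step 2: row=0, L[0]='5', prepend. Next row=LF[0]=6
  step 3: row=6, L[6]='1', prepend. Next row=LF[6]=1
  step 4: row=1, L[1]='4', prepend. Next row=LF[1]=2
  step 5: row=2, L[2]='4', prepend. Next row=LF[2]=3
  step 6: row=3, L[3]='4', prepend. Next row=LF[3]=4
  step 7: row=4, L[4]='5', prepend. Next row=LF[4]=7
  step 8: row=7, L[7]='4', prepend. Next row=LF[7]=5
Reversed output: 4544415$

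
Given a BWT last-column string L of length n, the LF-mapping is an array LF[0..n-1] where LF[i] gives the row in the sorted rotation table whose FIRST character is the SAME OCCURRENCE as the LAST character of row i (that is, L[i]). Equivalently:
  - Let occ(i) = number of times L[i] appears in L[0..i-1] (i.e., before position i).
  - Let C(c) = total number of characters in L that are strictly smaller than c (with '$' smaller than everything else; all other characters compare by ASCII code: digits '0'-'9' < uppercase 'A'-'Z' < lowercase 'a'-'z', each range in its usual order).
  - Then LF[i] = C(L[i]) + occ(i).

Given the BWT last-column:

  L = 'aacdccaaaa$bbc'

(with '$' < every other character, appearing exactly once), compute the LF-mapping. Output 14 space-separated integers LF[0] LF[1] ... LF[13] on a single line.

Char counts: '$':1, 'a':6, 'b':2, 'c':4, 'd':1
C (first-col start): C('$')=0, C('a')=1, C('b')=7, C('c')=9, C('d')=13
L[0]='a': occ=0, LF[0]=C('a')+0=1+0=1
L[1]='a': occ=1, LF[1]=C('a')+1=1+1=2
L[2]='c': occ=0, LF[2]=C('c')+0=9+0=9
L[3]='d': occ=0, LF[3]=C('d')+0=13+0=13
L[4]='c': occ=1, LF[4]=C('c')+1=9+1=10
L[5]='c': occ=2, LF[5]=C('c')+2=9+2=11
L[6]='a': occ=2, LF[6]=C('a')+2=1+2=3
L[7]='a': occ=3, LF[7]=C('a')+3=1+3=4
L[8]='a': occ=4, LF[8]=C('a')+4=1+4=5
L[9]='a': occ=5, LF[9]=C('a')+5=1+5=6
L[10]='$': occ=0, LF[10]=C('$')+0=0+0=0
L[11]='b': occ=0, LF[11]=C('b')+0=7+0=7
L[12]='b': occ=1, LF[12]=C('b')+1=7+1=8
L[13]='c': occ=3, LF[13]=C('c')+3=9+3=12

Answer: 1 2 9 13 10 11 3 4 5 6 0 7 8 12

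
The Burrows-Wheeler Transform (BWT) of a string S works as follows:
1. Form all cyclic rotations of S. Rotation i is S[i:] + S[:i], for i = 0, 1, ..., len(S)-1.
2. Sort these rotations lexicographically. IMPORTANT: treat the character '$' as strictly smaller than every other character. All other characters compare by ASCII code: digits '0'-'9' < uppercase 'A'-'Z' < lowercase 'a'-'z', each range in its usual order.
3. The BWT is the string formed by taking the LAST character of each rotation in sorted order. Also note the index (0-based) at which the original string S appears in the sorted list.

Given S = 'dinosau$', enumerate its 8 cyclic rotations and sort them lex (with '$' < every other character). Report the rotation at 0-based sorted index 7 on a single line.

Answer: u$dinosa

Derivation:
All 8 rotations (rotation i = S[i:]+S[:i]):
  rot[0] = dinosau$
  rot[1] = inosau$d
  rot[2] = nosau$di
  rot[3] = osau$din
  rot[4] = sau$dino
  rot[5] = au$dinos
  rot[6] = u$dinosa
  rot[7] = $dinosau
Sorted (with $ < everything):
  sorted[0] = $dinosau
  sorted[1] = au$dinos
  sorted[2] = dinosau$
  sorted[3] = inosau$d
  sorted[4] = nosau$di
  sorted[5] = osau$din
  sorted[6] = sau$dino
  sorted[7] = u$dinosa
sorted[7] = u$dinosa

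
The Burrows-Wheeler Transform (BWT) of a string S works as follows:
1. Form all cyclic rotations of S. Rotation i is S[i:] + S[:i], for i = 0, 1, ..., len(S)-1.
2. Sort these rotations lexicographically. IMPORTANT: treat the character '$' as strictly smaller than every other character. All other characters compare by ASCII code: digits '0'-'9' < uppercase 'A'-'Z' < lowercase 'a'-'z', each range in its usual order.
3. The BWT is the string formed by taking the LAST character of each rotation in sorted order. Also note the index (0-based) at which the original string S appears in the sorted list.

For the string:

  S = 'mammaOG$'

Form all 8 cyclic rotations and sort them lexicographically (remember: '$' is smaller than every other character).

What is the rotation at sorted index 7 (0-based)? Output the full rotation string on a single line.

All 8 rotations (rotation i = S[i:]+S[:i]):
  rot[0] = mammaOG$
  rot[1] = ammaOG$m
  rot[2] = mmaOG$ma
  rot[3] = maOG$mam
  rot[4] = aOG$mamm
  rot[5] = OG$mamma
  rot[6] = G$mammaO
  rot[7] = $mammaOG
Sorted (with $ < everything):
  sorted[0] = $mammaOG
  sorted[1] = G$mammaO
  sorted[2] = OG$mamma
  sorted[3] = aOG$mamm
  sorted[4] = ammaOG$m
  sorted[5] = maOG$mam
  sorted[6] = mammaOG$
  sorted[7] = mmaOG$ma
sorted[7] = mmaOG$ma

Answer: mmaOG$ma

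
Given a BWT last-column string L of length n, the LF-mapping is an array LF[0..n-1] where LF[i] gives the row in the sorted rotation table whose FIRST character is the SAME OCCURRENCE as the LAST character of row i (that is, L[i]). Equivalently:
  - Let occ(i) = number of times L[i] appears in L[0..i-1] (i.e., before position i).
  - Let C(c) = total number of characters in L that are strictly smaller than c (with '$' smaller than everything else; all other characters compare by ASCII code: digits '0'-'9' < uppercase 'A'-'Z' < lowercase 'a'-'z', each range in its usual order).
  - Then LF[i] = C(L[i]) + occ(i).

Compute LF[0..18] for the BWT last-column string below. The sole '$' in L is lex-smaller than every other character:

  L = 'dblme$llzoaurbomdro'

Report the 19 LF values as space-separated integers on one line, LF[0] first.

Answer: 4 2 7 10 6 0 8 9 18 12 1 17 15 3 13 11 5 16 14

Derivation:
Char counts: '$':1, 'a':1, 'b':2, 'd':2, 'e':1, 'l':3, 'm':2, 'o':3, 'r':2, 'u':1, 'z':1
C (first-col start): C('$')=0, C('a')=1, C('b')=2, C('d')=4, C('e')=6, C('l')=7, C('m')=10, C('o')=12, C('r')=15, C('u')=17, C('z')=18
L[0]='d': occ=0, LF[0]=C('d')+0=4+0=4
L[1]='b': occ=0, LF[1]=C('b')+0=2+0=2
L[2]='l': occ=0, LF[2]=C('l')+0=7+0=7
L[3]='m': occ=0, LF[3]=C('m')+0=10+0=10
L[4]='e': occ=0, LF[4]=C('e')+0=6+0=6
L[5]='$': occ=0, LF[5]=C('$')+0=0+0=0
L[6]='l': occ=1, LF[6]=C('l')+1=7+1=8
L[7]='l': occ=2, LF[7]=C('l')+2=7+2=9
L[8]='z': occ=0, LF[8]=C('z')+0=18+0=18
L[9]='o': occ=0, LF[9]=C('o')+0=12+0=12
L[10]='a': occ=0, LF[10]=C('a')+0=1+0=1
L[11]='u': occ=0, LF[11]=C('u')+0=17+0=17
L[12]='r': occ=0, LF[12]=C('r')+0=15+0=15
L[13]='b': occ=1, LF[13]=C('b')+1=2+1=3
L[14]='o': occ=1, LF[14]=C('o')+1=12+1=13
L[15]='m': occ=1, LF[15]=C('m')+1=10+1=11
L[16]='d': occ=1, LF[16]=C('d')+1=4+1=5
L[17]='r': occ=1, LF[17]=C('r')+1=15+1=16
L[18]='o': occ=2, LF[18]=C('o')+2=12+2=14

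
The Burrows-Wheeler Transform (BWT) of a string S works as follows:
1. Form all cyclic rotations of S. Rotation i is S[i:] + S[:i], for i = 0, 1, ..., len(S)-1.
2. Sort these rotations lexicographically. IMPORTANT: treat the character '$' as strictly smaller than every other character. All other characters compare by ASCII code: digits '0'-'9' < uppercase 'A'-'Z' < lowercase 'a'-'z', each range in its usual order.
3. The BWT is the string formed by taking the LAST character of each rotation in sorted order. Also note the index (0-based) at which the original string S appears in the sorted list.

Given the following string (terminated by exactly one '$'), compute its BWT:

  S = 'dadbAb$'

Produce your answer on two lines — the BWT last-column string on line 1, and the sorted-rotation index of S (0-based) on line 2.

All 7 rotations (rotation i = S[i:]+S[:i]):
  rot[0] = dadbAb$
  rot[1] = adbAb$d
  rot[2] = dbAb$da
  rot[3] = bAb$dad
  rot[4] = Ab$dadb
  rot[5] = b$dadbA
  rot[6] = $dadbAb
Sorted (with $ < everything):
  sorted[0] = $dadbAb  (last char: 'b')
  sorted[1] = Ab$dadb  (last char: 'b')
  sorted[2] = adbAb$d  (last char: 'd')
  sorted[3] = b$dadbA  (last char: 'A')
  sorted[4] = bAb$dad  (last char: 'd')
  sorted[5] = dadbAb$  (last char: '$')
  sorted[6] = dbAb$da  (last char: 'a')
Last column: bbdAd$a
Original string S is at sorted index 5

Answer: bbdAd$a
5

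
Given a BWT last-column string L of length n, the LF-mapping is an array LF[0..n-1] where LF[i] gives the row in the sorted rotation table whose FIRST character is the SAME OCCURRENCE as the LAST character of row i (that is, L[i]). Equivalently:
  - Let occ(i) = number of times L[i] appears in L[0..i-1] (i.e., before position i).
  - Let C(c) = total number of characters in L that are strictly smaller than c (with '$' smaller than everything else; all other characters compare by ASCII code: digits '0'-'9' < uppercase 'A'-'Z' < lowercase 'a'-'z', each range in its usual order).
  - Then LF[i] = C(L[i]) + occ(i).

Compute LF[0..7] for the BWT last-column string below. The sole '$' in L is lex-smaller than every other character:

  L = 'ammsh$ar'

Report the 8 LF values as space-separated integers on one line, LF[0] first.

Char counts: '$':1, 'a':2, 'h':1, 'm':2, 'r':1, 's':1
C (first-col start): C('$')=0, C('a')=1, C('h')=3, C('m')=4, C('r')=6, C('s')=7
L[0]='a': occ=0, LF[0]=C('a')+0=1+0=1
L[1]='m': occ=0, LF[1]=C('m')+0=4+0=4
L[2]='m': occ=1, LF[2]=C('m')+1=4+1=5
L[3]='s': occ=0, LF[3]=C('s')+0=7+0=7
L[4]='h': occ=0, LF[4]=C('h')+0=3+0=3
L[5]='$': occ=0, LF[5]=C('$')+0=0+0=0
L[6]='a': occ=1, LF[6]=C('a')+1=1+1=2
L[7]='r': occ=0, LF[7]=C('r')+0=6+0=6

Answer: 1 4 5 7 3 0 2 6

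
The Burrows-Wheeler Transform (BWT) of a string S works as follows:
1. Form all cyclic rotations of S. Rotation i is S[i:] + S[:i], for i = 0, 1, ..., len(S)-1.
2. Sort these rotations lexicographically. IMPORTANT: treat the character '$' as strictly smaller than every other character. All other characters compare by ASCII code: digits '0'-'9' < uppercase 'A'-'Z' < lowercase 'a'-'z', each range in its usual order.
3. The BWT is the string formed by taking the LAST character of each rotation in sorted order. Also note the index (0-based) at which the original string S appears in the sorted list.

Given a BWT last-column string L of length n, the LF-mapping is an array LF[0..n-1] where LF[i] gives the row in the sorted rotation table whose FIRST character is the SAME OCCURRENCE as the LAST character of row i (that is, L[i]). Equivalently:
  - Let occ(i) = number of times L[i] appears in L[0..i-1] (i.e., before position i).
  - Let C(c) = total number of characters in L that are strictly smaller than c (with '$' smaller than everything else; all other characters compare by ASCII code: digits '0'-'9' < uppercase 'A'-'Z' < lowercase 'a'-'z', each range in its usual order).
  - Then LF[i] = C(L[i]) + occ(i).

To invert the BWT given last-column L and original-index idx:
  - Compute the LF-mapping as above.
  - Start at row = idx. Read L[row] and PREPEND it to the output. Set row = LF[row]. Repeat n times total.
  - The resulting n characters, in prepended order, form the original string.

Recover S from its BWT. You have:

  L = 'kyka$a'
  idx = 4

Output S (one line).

Answer: kayak$

Derivation:
LF mapping: 3 5 4 1 0 2
Walk LF starting at row 4, prepending L[row]:
  step 1: row=4, L[4]='$', prepend. Next row=LF[4]=0
  step 2: row=0, L[0]='k', prepend. Next row=LF[0]=3
  step 3: row=3, L[3]='a', prepend. Next row=LF[3]=1
  step 4: row=1, L[1]='y', prepend. Next row=LF[1]=5
  step 5: row=5, L[5]='a', prepend. Next row=LF[5]=2
  step 6: row=2, L[2]='k', prepend. Next row=LF[2]=4
Reversed output: kayak$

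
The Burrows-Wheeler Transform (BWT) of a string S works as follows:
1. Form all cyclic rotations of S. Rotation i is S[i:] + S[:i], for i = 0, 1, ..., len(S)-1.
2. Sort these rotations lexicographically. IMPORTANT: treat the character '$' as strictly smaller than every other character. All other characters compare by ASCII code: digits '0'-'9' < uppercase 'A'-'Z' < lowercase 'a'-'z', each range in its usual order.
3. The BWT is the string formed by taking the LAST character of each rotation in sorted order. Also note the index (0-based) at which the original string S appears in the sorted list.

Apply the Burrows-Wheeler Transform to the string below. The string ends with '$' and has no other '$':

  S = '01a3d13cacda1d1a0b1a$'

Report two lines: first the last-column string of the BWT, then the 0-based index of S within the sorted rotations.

Answer: a$adbd0a1a11d1c03a31c
1

Derivation:
All 21 rotations (rotation i = S[i:]+S[:i]):
  rot[0] = 01a3d13cacda1d1a0b1a$
  rot[1] = 1a3d13cacda1d1a0b1a$0
  rot[2] = a3d13cacda1d1a0b1a$01
  rot[3] = 3d13cacda1d1a0b1a$01a
  rot[4] = d13cacda1d1a0b1a$01a3
  rot[5] = 13cacda1d1a0b1a$01a3d
  rot[6] = 3cacda1d1a0b1a$01a3d1
  rot[7] = cacda1d1a0b1a$01a3d13
  rot[8] = acda1d1a0b1a$01a3d13c
  rot[9] = cda1d1a0b1a$01a3d13ca
  rot[10] = da1d1a0b1a$01a3d13cac
  rot[11] = a1d1a0b1a$01a3d13cacd
  rot[12] = 1d1a0b1a$01a3d13cacda
  rot[13] = d1a0b1a$01a3d13cacda1
  rot[14] = 1a0b1a$01a3d13cacda1d
  rot[15] = a0b1a$01a3d13cacda1d1
  rot[16] = 0b1a$01a3d13cacda1d1a
  rot[17] = b1a$01a3d13cacda1d1a0
  rot[18] = 1a$01a3d13cacda1d1a0b
  rot[19] = a$01a3d13cacda1d1a0b1
  rot[20] = $01a3d13cacda1d1a0b1a
Sorted (with $ < everything):
  sorted[0] = $01a3d13cacda1d1a0b1a  (last char: 'a')
  sorted[1] = 01a3d13cacda1d1a0b1a$  (last char: '$')
  sorted[2] = 0b1a$01a3d13cacda1d1a  (last char: 'a')
  sorted[3] = 13cacda1d1a0b1a$01a3d  (last char: 'd')
  sorted[4] = 1a$01a3d13cacda1d1a0b  (last char: 'b')
  sorted[5] = 1a0b1a$01a3d13cacda1d  (last char: 'd')
  sorted[6] = 1a3d13cacda1d1a0b1a$0  (last char: '0')
  sorted[7] = 1d1a0b1a$01a3d13cacda  (last char: 'a')
  sorted[8] = 3cacda1d1a0b1a$01a3d1  (last char: '1')
  sorted[9] = 3d13cacda1d1a0b1a$01a  (last char: 'a')
  sorted[10] = a$01a3d13cacda1d1a0b1  (last char: '1')
  sorted[11] = a0b1a$01a3d13cacda1d1  (last char: '1')
  sorted[12] = a1d1a0b1a$01a3d13cacd  (last char: 'd')
  sorted[13] = a3d13cacda1d1a0b1a$01  (last char: '1')
  sorted[14] = acda1d1a0b1a$01a3d13c  (last char: 'c')
  sorted[15] = b1a$01a3d13cacda1d1a0  (last char: '0')
  sorted[16] = cacda1d1a0b1a$01a3d13  (last char: '3')
  sorted[17] = cda1d1a0b1a$01a3d13ca  (last char: 'a')
  sorted[18] = d13cacda1d1a0b1a$01a3  (last char: '3')
  sorted[19] = d1a0b1a$01a3d13cacda1  (last char: '1')
  sorted[20] = da1d1a0b1a$01a3d13cac  (last char: 'c')
Last column: a$adbd0a1a11d1c03a31c
Original string S is at sorted index 1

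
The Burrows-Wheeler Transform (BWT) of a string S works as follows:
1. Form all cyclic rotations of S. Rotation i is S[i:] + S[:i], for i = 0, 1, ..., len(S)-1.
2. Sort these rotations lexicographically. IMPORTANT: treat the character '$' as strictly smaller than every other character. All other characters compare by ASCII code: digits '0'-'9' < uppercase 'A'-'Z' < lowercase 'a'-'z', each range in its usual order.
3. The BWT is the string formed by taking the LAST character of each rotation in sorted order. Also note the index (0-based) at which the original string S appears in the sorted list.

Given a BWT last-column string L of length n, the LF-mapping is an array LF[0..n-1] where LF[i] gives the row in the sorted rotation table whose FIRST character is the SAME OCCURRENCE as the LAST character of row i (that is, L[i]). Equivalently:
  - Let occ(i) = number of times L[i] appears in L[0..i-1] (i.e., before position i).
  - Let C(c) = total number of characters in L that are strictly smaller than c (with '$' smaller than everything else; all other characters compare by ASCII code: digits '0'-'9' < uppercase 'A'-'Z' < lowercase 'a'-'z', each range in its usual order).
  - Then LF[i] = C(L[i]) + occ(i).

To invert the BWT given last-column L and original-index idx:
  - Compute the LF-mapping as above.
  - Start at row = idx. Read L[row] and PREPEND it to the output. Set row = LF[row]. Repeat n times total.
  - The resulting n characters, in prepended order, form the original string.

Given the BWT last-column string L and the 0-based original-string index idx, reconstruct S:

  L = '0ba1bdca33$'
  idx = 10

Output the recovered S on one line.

Answer: da13b3cab0$

Derivation:
LF mapping: 1 7 5 2 8 10 9 6 3 4 0
Walk LF starting at row 10, prepending L[row]:
  step 1: row=10, L[10]='$', prepend. Next row=LF[10]=0
  step 2: row=0, L[0]='0', prepend. Next row=LF[0]=1
  step 3: row=1, L[1]='b', prepend. Next row=LF[1]=7
  step 4: row=7, L[7]='a', prepend. Next row=LF[7]=6
  step 5: row=6, L[6]='c', prepend. Next row=LF[6]=9
  step 6: row=9, L[9]='3', prepend. Next row=LF[9]=4
  step 7: row=4, L[4]='b', prepend. Next row=LF[4]=8
  step 8: row=8, L[8]='3', prepend. Next row=LF[8]=3
  step 9: row=3, L[3]='1', prepend. Next row=LF[3]=2
  step 10: row=2, L[2]='a', prepend. Next row=LF[2]=5
  step 11: row=5, L[5]='d', prepend. Next row=LF[5]=10
Reversed output: da13b3cab0$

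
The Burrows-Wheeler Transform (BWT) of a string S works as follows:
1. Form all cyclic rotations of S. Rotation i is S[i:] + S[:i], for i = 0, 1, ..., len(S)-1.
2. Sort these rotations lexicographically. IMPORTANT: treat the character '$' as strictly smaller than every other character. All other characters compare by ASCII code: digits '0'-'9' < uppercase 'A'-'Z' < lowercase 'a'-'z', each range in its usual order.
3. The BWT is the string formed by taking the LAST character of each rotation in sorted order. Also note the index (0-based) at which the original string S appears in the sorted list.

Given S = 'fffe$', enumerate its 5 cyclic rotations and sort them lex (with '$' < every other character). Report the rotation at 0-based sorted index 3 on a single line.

Answer: ffe$f

Derivation:
All 5 rotations (rotation i = S[i:]+S[:i]):
  rot[0] = fffe$
  rot[1] = ffe$f
  rot[2] = fe$ff
  rot[3] = e$fff
  rot[4] = $fffe
Sorted (with $ < everything):
  sorted[0] = $fffe
  sorted[1] = e$fff
  sorted[2] = fe$ff
  sorted[3] = ffe$f
  sorted[4] = fffe$
sorted[3] = ffe$f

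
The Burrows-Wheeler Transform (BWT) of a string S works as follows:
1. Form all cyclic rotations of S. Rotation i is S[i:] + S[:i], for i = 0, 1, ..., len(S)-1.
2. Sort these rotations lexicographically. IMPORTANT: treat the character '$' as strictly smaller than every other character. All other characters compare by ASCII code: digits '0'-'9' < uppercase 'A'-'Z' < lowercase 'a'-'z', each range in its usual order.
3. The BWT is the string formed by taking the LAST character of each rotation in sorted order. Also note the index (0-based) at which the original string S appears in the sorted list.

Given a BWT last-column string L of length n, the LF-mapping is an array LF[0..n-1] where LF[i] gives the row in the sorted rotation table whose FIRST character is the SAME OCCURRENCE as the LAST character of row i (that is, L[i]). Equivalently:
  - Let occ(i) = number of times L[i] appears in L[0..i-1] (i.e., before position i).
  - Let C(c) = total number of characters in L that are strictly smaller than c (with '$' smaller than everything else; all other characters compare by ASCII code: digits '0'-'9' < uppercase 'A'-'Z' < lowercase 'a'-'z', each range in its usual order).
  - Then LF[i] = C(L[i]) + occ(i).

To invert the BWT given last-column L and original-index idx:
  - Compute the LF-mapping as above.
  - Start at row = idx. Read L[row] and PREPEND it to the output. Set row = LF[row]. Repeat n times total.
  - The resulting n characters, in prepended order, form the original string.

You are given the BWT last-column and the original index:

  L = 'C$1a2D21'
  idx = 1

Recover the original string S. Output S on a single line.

LF mapping: 5 0 1 7 3 6 4 2
Walk LF starting at row 1, prepending L[row]:
  step 1: row=1, L[1]='$', prepend. Next row=LF[1]=0
  step 2: row=0, L[0]='C', prepend. Next row=LF[0]=5
  step 3: row=5, L[5]='D', prepend. Next row=LF[5]=6
  step 4: row=6, L[6]='2', prepend. Next row=LF[6]=4
  step 5: row=4, L[4]='2', prepend. Next row=LF[4]=3
  step 6: row=3, L[3]='a', prepend. Next row=LF[3]=7
  step 7: row=7, L[7]='1', prepend. Next row=LF[7]=2
  step 8: row=2, L[2]='1', prepend. Next row=LF[2]=1
Reversed output: 11a22DC$

Answer: 11a22DC$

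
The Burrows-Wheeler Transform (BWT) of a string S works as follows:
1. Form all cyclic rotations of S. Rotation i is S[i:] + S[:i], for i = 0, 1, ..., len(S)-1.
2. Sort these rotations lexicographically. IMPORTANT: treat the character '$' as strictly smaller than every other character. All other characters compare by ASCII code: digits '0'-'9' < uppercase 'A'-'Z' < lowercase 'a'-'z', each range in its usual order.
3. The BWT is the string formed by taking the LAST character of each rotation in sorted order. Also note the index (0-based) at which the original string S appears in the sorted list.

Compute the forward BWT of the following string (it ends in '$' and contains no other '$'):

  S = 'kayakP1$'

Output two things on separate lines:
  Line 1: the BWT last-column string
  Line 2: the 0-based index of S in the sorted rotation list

Answer: 1Pkyka$a
6

Derivation:
All 8 rotations (rotation i = S[i:]+S[:i]):
  rot[0] = kayakP1$
  rot[1] = ayakP1$k
  rot[2] = yakP1$ka
  rot[3] = akP1$kay
  rot[4] = kP1$kaya
  rot[5] = P1$kayak
  rot[6] = 1$kayakP
  rot[7] = $kayakP1
Sorted (with $ < everything):
  sorted[0] = $kayakP1  (last char: '1')
  sorted[1] = 1$kayakP  (last char: 'P')
  sorted[2] = P1$kayak  (last char: 'k')
  sorted[3] = akP1$kay  (last char: 'y')
  sorted[4] = ayakP1$k  (last char: 'k')
  sorted[5] = kP1$kaya  (last char: 'a')
  sorted[6] = kayakP1$  (last char: '$')
  sorted[7] = yakP1$ka  (last char: 'a')
Last column: 1Pkyka$a
Original string S is at sorted index 6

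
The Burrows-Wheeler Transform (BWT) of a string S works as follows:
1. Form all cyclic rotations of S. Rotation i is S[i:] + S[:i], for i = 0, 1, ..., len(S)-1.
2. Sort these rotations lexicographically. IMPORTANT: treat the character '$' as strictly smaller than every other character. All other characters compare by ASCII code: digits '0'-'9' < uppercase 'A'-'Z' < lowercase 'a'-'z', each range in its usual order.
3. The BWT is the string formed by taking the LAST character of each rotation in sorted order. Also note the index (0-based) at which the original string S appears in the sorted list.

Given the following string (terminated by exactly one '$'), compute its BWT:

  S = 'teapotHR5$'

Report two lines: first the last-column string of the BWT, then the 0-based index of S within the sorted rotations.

Answer: 5RtHetpao$
9

Derivation:
All 10 rotations (rotation i = S[i:]+S[:i]):
  rot[0] = teapotHR5$
  rot[1] = eapotHR5$t
  rot[2] = apotHR5$te
  rot[3] = potHR5$tea
  rot[4] = otHR5$teap
  rot[5] = tHR5$teapo
  rot[6] = HR5$teapot
  rot[7] = R5$teapotH
  rot[8] = 5$teapotHR
  rot[9] = $teapotHR5
Sorted (with $ < everything):
  sorted[0] = $teapotHR5  (last char: '5')
  sorted[1] = 5$teapotHR  (last char: 'R')
  sorted[2] = HR5$teapot  (last char: 't')
  sorted[3] = R5$teapotH  (last char: 'H')
  sorted[4] = apotHR5$te  (last char: 'e')
  sorted[5] = eapotHR5$t  (last char: 't')
  sorted[6] = otHR5$teap  (last char: 'p')
  sorted[7] = potHR5$tea  (last char: 'a')
  sorted[8] = tHR5$teapo  (last char: 'o')
  sorted[9] = teapotHR5$  (last char: '$')
Last column: 5RtHetpao$
Original string S is at sorted index 9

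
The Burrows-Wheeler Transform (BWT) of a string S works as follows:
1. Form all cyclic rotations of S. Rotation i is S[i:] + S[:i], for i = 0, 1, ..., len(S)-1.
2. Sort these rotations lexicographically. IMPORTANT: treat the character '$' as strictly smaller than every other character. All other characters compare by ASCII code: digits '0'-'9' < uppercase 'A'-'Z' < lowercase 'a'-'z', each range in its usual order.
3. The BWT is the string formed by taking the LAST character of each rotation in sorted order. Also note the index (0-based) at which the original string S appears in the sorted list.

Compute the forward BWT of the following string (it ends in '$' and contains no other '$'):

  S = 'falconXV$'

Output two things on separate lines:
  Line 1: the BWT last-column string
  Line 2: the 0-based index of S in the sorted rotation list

All 9 rotations (rotation i = S[i:]+S[:i]):
  rot[0] = falconXV$
  rot[1] = alconXV$f
  rot[2] = lconXV$fa
  rot[3] = conXV$fal
  rot[4] = onXV$falc
  rot[5] = nXV$falco
  rot[6] = XV$falcon
  rot[7] = V$falconX
  rot[8] = $falconXV
Sorted (with $ < everything):
  sorted[0] = $falconXV  (last char: 'V')
  sorted[1] = V$falconX  (last char: 'X')
  sorted[2] = XV$falcon  (last char: 'n')
  sorted[3] = alconXV$f  (last char: 'f')
  sorted[4] = conXV$fal  (last char: 'l')
  sorted[5] = falconXV$  (last char: '$')
  sorted[6] = lconXV$fa  (last char: 'a')
  sorted[7] = nXV$falco  (last char: 'o')
  sorted[8] = onXV$falc  (last char: 'c')
Last column: VXnfl$aoc
Original string S is at sorted index 5

Answer: VXnfl$aoc
5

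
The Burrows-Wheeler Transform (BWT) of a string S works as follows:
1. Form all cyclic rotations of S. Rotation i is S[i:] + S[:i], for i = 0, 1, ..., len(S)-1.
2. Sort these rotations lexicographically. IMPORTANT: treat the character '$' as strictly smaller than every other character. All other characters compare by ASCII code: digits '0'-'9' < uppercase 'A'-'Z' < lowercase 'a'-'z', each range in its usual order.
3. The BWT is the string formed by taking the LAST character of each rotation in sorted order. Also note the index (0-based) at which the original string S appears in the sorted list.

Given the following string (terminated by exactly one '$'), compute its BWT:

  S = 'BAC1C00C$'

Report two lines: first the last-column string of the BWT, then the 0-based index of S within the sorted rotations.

Answer: CC0CB$01A
5

Derivation:
All 9 rotations (rotation i = S[i:]+S[:i]):
  rot[0] = BAC1C00C$
  rot[1] = AC1C00C$B
  rot[2] = C1C00C$BA
  rot[3] = 1C00C$BAC
  rot[4] = C00C$BAC1
  rot[5] = 00C$BAC1C
  rot[6] = 0C$BAC1C0
  rot[7] = C$BAC1C00
  rot[8] = $BAC1C00C
Sorted (with $ < everything):
  sorted[0] = $BAC1C00C  (last char: 'C')
  sorted[1] = 00C$BAC1C  (last char: 'C')
  sorted[2] = 0C$BAC1C0  (last char: '0')
  sorted[3] = 1C00C$BAC  (last char: 'C')
  sorted[4] = AC1C00C$B  (last char: 'B')
  sorted[5] = BAC1C00C$  (last char: '$')
  sorted[6] = C$BAC1C00  (last char: '0')
  sorted[7] = C00C$BAC1  (last char: '1')
  sorted[8] = C1C00C$BA  (last char: 'A')
Last column: CC0CB$01A
Original string S is at sorted index 5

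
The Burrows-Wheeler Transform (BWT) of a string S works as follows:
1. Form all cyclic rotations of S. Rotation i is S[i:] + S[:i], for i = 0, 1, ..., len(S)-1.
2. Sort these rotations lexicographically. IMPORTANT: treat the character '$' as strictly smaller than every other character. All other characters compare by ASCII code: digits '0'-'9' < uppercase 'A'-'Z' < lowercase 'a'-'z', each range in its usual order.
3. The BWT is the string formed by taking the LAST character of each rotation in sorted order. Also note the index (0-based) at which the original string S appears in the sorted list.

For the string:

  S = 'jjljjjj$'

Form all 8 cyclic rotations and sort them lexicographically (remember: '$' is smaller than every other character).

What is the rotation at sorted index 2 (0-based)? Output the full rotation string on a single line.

Answer: jj$jjljj

Derivation:
All 8 rotations (rotation i = S[i:]+S[:i]):
  rot[0] = jjljjjj$
  rot[1] = jljjjj$j
  rot[2] = ljjjj$jj
  rot[3] = jjjj$jjl
  rot[4] = jjj$jjlj
  rot[5] = jj$jjljj
  rot[6] = j$jjljjj
  rot[7] = $jjljjjj
Sorted (with $ < everything):
  sorted[0] = $jjljjjj
  sorted[1] = j$jjljjj
  sorted[2] = jj$jjljj
  sorted[3] = jjj$jjlj
  sorted[4] = jjjj$jjl
  sorted[5] = jjljjjj$
  sorted[6] = jljjjj$j
  sorted[7] = ljjjj$jj
sorted[2] = jj$jjljj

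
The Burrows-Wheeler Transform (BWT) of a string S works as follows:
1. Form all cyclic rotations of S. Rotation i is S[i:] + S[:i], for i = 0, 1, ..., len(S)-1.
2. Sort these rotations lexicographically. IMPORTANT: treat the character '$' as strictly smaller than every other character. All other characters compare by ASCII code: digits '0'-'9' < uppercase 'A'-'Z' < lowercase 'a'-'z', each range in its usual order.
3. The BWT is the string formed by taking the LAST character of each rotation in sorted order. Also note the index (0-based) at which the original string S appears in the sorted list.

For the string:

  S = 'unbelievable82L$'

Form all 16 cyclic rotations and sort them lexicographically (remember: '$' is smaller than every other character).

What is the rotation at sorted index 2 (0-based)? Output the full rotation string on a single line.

Answer: 82L$unbelievable

Derivation:
All 16 rotations (rotation i = S[i:]+S[:i]):
  rot[0] = unbelievable82L$
  rot[1] = nbelievable82L$u
  rot[2] = believable82L$un
  rot[3] = elievable82L$unb
  rot[4] = lievable82L$unbe
  rot[5] = ievable82L$unbel
  rot[6] = evable82L$unbeli
  rot[7] = vable82L$unbelie
  rot[8] = able82L$unbeliev
  rot[9] = ble82L$unbelieva
  rot[10] = le82L$unbelievab
  rot[11] = e82L$unbelievabl
  rot[12] = 82L$unbelievable
  rot[13] = 2L$unbelievable8
  rot[14] = L$unbelievable82
  rot[15] = $unbelievable82L
Sorted (with $ < everything):
  sorted[0] = $unbelievable82L
  sorted[1] = 2L$unbelievable8
  sorted[2] = 82L$unbelievable
  sorted[3] = L$unbelievable82
  sorted[4] = able82L$unbeliev
  sorted[5] = believable82L$un
  sorted[6] = ble82L$unbelieva
  sorted[7] = e82L$unbelievabl
  sorted[8] = elievable82L$unb
  sorted[9] = evable82L$unbeli
  sorted[10] = ievable82L$unbel
  sorted[11] = le82L$unbelievab
  sorted[12] = lievable82L$unbe
  sorted[13] = nbelievable82L$u
  sorted[14] = unbelievable82L$
  sorted[15] = vable82L$unbelie
sorted[2] = 82L$unbelievable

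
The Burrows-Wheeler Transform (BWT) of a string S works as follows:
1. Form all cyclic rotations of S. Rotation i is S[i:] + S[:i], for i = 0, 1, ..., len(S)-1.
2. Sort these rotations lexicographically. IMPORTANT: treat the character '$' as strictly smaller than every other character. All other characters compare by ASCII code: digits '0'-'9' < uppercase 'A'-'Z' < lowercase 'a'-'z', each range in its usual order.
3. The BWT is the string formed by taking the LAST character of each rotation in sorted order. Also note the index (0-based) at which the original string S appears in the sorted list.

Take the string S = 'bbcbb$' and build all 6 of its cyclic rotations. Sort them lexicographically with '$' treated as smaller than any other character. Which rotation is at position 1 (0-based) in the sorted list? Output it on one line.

All 6 rotations (rotation i = S[i:]+S[:i]):
  rot[0] = bbcbb$
  rot[1] = bcbb$b
  rot[2] = cbb$bb
  rot[3] = bb$bbc
  rot[4] = b$bbcb
  rot[5] = $bbcbb
Sorted (with $ < everything):
  sorted[0] = $bbcbb
  sorted[1] = b$bbcb
  sorted[2] = bb$bbc
  sorted[3] = bbcbb$
  sorted[4] = bcbb$b
  sorted[5] = cbb$bb
sorted[1] = b$bbcb

Answer: b$bbcb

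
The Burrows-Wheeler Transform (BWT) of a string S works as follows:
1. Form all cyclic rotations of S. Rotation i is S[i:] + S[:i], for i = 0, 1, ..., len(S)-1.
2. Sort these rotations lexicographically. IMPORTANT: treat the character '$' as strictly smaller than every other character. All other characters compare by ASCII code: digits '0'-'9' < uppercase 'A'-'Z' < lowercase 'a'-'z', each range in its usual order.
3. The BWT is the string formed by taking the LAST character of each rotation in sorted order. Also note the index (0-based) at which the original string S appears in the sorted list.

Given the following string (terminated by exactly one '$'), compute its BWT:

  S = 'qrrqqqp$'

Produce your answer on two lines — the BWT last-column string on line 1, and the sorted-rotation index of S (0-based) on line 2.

All 8 rotations (rotation i = S[i:]+S[:i]):
  rot[0] = qrrqqqp$
  rot[1] = rrqqqp$q
  rot[2] = rqqqp$qr
  rot[3] = qqqp$qrr
  rot[4] = qqp$qrrq
  rot[5] = qp$qrrqq
  rot[6] = p$qrrqqq
  rot[7] = $qrrqqqp
Sorted (with $ < everything):
  sorted[0] = $qrrqqqp  (last char: 'p')
  sorted[1] = p$qrrqqq  (last char: 'q')
  sorted[2] = qp$qrrqq  (last char: 'q')
  sorted[3] = qqp$qrrq  (last char: 'q')
  sorted[4] = qqqp$qrr  (last char: 'r')
  sorted[5] = qrrqqqp$  (last char: '$')
  sorted[6] = rqqqp$qr  (last char: 'r')
  sorted[7] = rrqqqp$q  (last char: 'q')
Last column: pqqqr$rq
Original string S is at sorted index 5

Answer: pqqqr$rq
5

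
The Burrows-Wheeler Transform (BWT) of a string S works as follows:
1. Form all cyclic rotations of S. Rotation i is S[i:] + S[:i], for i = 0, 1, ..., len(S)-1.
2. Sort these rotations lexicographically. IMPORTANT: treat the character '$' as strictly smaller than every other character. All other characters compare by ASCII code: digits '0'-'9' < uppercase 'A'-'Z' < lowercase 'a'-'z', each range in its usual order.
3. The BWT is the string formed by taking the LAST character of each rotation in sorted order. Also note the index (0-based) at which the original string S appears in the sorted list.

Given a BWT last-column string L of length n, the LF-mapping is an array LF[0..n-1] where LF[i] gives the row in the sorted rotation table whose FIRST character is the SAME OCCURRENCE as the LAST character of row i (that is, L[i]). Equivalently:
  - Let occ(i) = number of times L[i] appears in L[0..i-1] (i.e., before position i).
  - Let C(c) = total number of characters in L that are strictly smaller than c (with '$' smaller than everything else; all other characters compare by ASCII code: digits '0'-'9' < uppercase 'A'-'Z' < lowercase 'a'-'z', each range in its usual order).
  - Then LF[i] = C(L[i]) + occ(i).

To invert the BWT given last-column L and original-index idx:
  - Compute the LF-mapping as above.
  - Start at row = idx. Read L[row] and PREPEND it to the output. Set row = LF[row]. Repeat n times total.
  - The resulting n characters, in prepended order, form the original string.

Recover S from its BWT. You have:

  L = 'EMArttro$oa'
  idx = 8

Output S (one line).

LF mapping: 2 3 1 7 9 10 8 5 0 6 4
Walk LF starting at row 8, prepending L[row]:
  step 1: row=8, L[8]='$', prepend. Next row=LF[8]=0
  step 2: row=0, L[0]='E', prepend. Next row=LF[0]=2
  step 3: row=2, L[2]='A', prepend. Next row=LF[2]=1
  step 4: row=1, L[1]='M', prepend. Next row=LF[1]=3
  step 5: row=3, L[3]='r', prepend. Next row=LF[3]=7
  step 6: row=7, L[7]='o', prepend. Next row=LF[7]=5
  step 7: row=5, L[5]='t', prepend. Next row=LF[5]=10
  step 8: row=10, L[10]='a', prepend. Next row=LF[10]=4
  step 9: row=4, L[4]='t', prepend. Next row=LF[4]=9
  step 10: row=9, L[9]='o', prepend. Next row=LF[9]=6
  step 11: row=6, L[6]='r', prepend. Next row=LF[6]=8
Reversed output: rotatorMAE$

Answer: rotatorMAE$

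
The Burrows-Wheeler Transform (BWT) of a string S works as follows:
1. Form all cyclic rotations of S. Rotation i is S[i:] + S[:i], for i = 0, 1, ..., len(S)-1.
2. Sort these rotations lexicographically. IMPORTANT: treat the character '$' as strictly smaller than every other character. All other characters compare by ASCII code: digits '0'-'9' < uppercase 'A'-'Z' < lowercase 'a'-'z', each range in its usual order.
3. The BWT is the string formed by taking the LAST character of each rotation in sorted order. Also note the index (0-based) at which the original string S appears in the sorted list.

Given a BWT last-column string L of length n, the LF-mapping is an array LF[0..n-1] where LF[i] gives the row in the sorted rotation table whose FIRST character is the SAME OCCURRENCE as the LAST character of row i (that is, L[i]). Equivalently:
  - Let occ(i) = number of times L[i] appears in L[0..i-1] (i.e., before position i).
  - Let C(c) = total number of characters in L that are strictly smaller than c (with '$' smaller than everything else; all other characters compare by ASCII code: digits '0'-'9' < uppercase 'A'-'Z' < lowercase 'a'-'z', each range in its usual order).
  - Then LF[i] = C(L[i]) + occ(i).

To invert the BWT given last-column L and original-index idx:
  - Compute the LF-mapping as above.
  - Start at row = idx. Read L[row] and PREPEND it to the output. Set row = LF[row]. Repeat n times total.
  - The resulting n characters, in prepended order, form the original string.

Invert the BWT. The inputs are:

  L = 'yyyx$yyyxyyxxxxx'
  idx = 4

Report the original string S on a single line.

LF mapping: 8 9 10 1 0 11 12 13 2 14 15 3 4 5 6 7
Walk LF starting at row 4, prepending L[row]:
  step 1: row=4, L[4]='$', prepend. Next row=LF[4]=0
  step 2: row=0, L[0]='y', prepend. Next row=LF[0]=8
  step 3: row=8, L[8]='x', prepend. Next row=LF[8]=2
  step 4: row=2, L[2]='y', prepend. Next row=LF[2]=10
  step 5: row=10, L[10]='y', prepend. Next row=LF[10]=15
  step 6: row=15, L[15]='x', prepend. Next row=LF[15]=7
  step 7: row=7, L[7]='y', prepend. Next row=LF[7]=13
  step 8: row=13, L[13]='x', prepend. Next row=LF[13]=5
  step 9: row=5, L[5]='y', prepend. Next row=LF[5]=11
  step 10: row=11, L[11]='x', prepend. Next row=LF[11]=3
  step 11: row=3, L[3]='x', prepend. Next row=LF[3]=1
  step 12: row=1, L[1]='y', prepend. Next row=LF[1]=9
  step 13: row=9, L[9]='y', prepend. Next row=LF[9]=14
  step 14: row=14, L[14]='x', prepend. Next row=LF[14]=6
  step 15: row=6, L[6]='y', prepend. Next row=LF[6]=12
  step 16: row=12, L[12]='x', prepend. Next row=LF[12]=4
Reversed output: xyxyyxxyxyxyyxy$

Answer: xyxyyxxyxyxyyxy$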